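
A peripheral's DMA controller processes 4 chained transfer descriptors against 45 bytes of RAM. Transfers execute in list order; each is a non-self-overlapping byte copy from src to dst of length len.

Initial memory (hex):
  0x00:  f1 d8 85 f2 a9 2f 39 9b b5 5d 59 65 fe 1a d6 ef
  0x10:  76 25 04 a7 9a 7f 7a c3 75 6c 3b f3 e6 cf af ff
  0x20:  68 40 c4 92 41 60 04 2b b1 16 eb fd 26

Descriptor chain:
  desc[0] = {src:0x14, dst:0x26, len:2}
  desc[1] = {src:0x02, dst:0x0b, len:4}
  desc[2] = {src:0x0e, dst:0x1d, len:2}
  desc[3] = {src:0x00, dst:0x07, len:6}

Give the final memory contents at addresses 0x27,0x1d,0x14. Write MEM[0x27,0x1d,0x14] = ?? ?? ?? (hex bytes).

[0] 0x14->0x26 len=2 : 9a 7f
[1] 0x02->0x0b len=4 : 85 f2 a9 2f
[2] 0x0e->0x1d len=2 : 2f ef
[3] 0x00->0x07 len=6 : f1 d8 85 f2 a9 2f
query mem[0x27]=0x7f, mem[0x1d]=0x2f, mem[0x14]=0x9a

MEM[0x27,0x1d,0x14] = 7f 2f 9a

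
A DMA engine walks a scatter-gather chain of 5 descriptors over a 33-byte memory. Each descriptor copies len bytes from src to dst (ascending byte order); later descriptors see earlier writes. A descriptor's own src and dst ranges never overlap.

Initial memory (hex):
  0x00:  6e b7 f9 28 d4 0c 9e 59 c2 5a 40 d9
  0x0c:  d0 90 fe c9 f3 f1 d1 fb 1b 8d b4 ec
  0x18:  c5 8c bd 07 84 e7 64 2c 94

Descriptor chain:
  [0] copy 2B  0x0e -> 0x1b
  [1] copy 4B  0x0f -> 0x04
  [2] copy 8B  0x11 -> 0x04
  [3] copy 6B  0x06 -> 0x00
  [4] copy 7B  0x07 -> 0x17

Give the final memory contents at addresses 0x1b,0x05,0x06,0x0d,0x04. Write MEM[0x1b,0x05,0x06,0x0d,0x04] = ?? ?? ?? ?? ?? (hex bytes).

MEM[0x1b,0x05,0x06,0x0d,0x04] = c5 c5 fb 90 ec

D0: mem[0x1b..0x1c] <- [fe c9]
D1: mem[0x04..0x07] <- [c9 f3 f1 d1]
D2: mem[0x04..0x0b] <- [f1 d1 fb 1b 8d b4 ec c5]
D3: mem[0x00..0x05] <- [fb 1b 8d b4 ec c5]
D4: mem[0x17..0x1d] <- [1b 8d b4 ec c5 d0 90]
query mem[0x1b]=0xc5, mem[0x05]=0xc5, mem[0x06]=0xfb, mem[0x0d]=0x90, mem[0x04]=0xec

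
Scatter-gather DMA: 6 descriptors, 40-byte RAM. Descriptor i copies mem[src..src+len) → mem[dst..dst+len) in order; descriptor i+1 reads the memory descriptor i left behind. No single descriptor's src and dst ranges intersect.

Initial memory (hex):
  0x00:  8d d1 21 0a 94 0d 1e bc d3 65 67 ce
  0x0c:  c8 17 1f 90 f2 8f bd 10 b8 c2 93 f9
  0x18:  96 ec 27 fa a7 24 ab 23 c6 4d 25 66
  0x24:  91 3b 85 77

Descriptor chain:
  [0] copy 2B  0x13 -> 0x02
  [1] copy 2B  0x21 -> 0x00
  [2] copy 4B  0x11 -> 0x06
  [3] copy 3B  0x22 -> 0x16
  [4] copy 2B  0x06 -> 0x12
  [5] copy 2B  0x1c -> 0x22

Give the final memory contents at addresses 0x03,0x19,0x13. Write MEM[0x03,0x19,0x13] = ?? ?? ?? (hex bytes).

D0: mem[0x02..0x03] <- [10 b8]
D1: mem[0x00..0x01] <- [4d 25]
D2: mem[0x06..0x09] <- [8f bd 10 b8]
D3: mem[0x16..0x18] <- [25 66 91]
D4: mem[0x12..0x13] <- [8f bd]
D5: mem[0x22..0x23] <- [a7 24]
query mem[0x03]=0xb8, mem[0x19]=0xec, mem[0x13]=0xbd

MEM[0x03,0x19,0x13] = b8 ec bd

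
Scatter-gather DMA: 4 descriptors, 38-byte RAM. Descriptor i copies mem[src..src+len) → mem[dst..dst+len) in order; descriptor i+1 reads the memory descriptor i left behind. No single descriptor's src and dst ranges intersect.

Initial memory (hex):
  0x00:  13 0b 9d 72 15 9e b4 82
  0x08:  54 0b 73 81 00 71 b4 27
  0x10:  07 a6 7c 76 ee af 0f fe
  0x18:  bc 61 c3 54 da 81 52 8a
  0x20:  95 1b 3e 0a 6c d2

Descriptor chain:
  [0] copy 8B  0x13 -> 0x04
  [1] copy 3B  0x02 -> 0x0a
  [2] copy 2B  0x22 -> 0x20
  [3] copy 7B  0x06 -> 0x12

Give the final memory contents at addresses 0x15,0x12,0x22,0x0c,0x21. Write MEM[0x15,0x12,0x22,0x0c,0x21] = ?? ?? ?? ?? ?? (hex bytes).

MEM[0x15,0x12,0x22,0x0c,0x21] = bc af 3e 76 0a

  after D0: wrote 8B at 0x04 = 76eeaf0ffebc61c3
  after D1: wrote 3B at 0x0a = 9d7276
  after D2: wrote 2B at 0x20 = 3e0a
  after D3: wrote 7B at 0x12 = af0ffebc9d7276
query mem[0x15]=0xbc, mem[0x12]=0xaf, mem[0x22]=0x3e, mem[0x0c]=0x76, mem[0x21]=0x0a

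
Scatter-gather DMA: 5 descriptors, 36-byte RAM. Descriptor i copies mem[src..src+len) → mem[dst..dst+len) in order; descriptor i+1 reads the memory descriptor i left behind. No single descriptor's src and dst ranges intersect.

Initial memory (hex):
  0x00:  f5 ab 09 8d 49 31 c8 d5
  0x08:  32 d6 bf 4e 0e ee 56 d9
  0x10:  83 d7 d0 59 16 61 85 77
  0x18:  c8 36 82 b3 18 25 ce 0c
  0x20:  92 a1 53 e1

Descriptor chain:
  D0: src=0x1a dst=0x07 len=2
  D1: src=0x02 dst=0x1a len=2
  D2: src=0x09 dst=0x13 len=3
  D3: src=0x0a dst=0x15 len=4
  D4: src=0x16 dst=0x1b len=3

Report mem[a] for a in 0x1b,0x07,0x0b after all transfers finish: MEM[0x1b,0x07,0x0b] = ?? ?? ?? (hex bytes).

MEM[0x1b,0x07,0x0b] = 4e 82 4e

#0 dst[0x07+2] := {0x82,0xb3}
#1 dst[0x1a+2] := {0x09,0x8d}
#2 dst[0x13+3] := {0xd6,0xbf,0x4e}
#3 dst[0x15+4] := {0xbf,0x4e,0x0e,0xee}
#4 dst[0x1b+3] := {0x4e,0x0e,0xee}
query mem[0x1b]=0x4e, mem[0x07]=0x82, mem[0x0b]=0x4e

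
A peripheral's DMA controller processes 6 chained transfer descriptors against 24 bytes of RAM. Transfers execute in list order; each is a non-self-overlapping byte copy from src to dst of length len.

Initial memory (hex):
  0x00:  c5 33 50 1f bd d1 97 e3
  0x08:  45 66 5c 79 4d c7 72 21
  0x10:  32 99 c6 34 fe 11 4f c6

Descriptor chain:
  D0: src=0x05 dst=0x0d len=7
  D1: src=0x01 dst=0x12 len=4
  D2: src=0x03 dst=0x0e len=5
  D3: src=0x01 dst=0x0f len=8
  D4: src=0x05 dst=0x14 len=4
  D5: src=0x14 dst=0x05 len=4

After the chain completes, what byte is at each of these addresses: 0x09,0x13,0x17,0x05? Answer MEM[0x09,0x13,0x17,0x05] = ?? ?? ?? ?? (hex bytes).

D0: mem[0x0d..0x13] <- [d1 97 e3 45 66 5c 79]
D1: mem[0x12..0x15] <- [33 50 1f bd]
D2: mem[0x0e..0x12] <- [1f bd d1 97 e3]
D3: mem[0x0f..0x16] <- [33 50 1f bd d1 97 e3 45]
D4: mem[0x14..0x17] <- [d1 97 e3 45]
D5: mem[0x05..0x08] <- [d1 97 e3 45]
query mem[0x09]=0x66, mem[0x13]=0xd1, mem[0x17]=0x45, mem[0x05]=0xd1

MEM[0x09,0x13,0x17,0x05] = 66 d1 45 d1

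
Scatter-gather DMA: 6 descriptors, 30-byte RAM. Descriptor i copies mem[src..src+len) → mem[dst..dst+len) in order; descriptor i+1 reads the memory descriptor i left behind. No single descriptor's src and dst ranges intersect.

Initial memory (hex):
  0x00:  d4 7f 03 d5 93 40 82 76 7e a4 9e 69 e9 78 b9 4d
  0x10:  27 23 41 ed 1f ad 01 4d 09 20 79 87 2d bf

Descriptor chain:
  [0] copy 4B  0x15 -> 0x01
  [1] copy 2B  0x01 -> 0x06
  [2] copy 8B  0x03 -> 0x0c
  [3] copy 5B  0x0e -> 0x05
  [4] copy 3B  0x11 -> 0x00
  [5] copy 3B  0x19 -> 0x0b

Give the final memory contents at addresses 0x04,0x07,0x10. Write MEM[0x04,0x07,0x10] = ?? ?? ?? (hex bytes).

[0] 0x15->0x01 len=4 : ad 01 4d 09
[1] 0x01->0x06 len=2 : ad 01
[2] 0x03->0x0c len=8 : 4d 09 40 ad 01 7e a4 9e
[3] 0x0e->0x05 len=5 : 40 ad 01 7e a4
[4] 0x11->0x00 len=3 : 7e a4 9e
[5] 0x19->0x0b len=3 : 20 79 87
query mem[0x04]=0x09, mem[0x07]=0x01, mem[0x10]=0x01

MEM[0x04,0x07,0x10] = 09 01 01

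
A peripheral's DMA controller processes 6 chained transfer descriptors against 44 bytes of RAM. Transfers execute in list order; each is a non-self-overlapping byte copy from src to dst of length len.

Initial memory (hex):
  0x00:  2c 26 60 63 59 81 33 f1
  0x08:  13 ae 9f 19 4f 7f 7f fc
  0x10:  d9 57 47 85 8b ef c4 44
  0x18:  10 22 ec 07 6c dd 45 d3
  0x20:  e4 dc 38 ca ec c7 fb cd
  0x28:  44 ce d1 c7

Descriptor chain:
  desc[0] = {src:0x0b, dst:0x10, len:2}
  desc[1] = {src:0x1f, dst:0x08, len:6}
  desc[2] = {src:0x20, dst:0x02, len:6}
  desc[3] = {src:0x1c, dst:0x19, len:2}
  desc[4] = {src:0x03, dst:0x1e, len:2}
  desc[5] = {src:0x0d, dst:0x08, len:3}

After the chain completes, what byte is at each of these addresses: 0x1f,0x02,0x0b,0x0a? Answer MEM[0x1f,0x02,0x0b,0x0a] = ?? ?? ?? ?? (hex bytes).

MEM[0x1f,0x02,0x0b,0x0a] = 38 e4 38 fc

[0] 0x0b->0x10 len=2 : 19 4f
[1] 0x1f->0x08 len=6 : d3 e4 dc 38 ca ec
[2] 0x20->0x02 len=6 : e4 dc 38 ca ec c7
[3] 0x1c->0x19 len=2 : 6c dd
[4] 0x03->0x1e len=2 : dc 38
[5] 0x0d->0x08 len=3 : ec 7f fc
query mem[0x1f]=0x38, mem[0x02]=0xe4, mem[0x0b]=0x38, mem[0x0a]=0xfc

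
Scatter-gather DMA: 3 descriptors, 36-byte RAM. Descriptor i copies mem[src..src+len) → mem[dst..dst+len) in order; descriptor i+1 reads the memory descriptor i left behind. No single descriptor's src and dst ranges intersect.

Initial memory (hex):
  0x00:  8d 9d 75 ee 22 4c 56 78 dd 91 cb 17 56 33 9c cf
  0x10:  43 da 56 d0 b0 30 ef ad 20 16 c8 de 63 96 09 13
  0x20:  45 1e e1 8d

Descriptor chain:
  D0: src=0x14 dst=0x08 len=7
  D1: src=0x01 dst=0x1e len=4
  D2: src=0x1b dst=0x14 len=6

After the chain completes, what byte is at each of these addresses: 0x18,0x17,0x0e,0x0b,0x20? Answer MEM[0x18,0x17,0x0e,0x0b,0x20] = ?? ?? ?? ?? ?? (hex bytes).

#0 dst[0x08+7] := {0xb0,0x30,0xef,0xad,0x20,0x16,0xc8}
#1 dst[0x1e+4] := {0x9d,0x75,0xee,0x22}
#2 dst[0x14+6] := {0xde,0x63,0x96,0x9d,0x75,0xee}
query mem[0x18]=0x75, mem[0x17]=0x9d, mem[0x0e]=0xc8, mem[0x0b]=0xad, mem[0x20]=0xee

MEM[0x18,0x17,0x0e,0x0b,0x20] = 75 9d c8 ad ee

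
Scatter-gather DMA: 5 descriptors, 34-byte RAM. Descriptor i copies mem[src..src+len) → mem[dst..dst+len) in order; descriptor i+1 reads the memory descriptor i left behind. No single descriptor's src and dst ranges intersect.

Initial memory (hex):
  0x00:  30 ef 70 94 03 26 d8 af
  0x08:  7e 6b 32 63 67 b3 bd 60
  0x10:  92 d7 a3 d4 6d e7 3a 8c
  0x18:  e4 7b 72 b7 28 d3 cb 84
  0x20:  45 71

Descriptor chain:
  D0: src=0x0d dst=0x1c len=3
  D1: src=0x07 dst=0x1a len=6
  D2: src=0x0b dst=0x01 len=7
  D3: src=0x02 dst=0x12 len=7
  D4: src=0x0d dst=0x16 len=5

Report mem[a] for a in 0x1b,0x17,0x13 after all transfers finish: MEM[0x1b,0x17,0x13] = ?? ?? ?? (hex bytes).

MEM[0x1b,0x17,0x13] = 7e bd b3

#0 dst[0x1c+3] := {0xb3,0xbd,0x60}
#1 dst[0x1a+6] := {0xaf,0x7e,0x6b,0x32,0x63,0x67}
#2 dst[0x01+7] := {0x63,0x67,0xb3,0xbd,0x60,0x92,0xd7}
#3 dst[0x12+7] := {0x67,0xb3,0xbd,0x60,0x92,0xd7,0x7e}
#4 dst[0x16+5] := {0xb3,0xbd,0x60,0x92,0xd7}
query mem[0x1b]=0x7e, mem[0x17]=0xbd, mem[0x13]=0xb3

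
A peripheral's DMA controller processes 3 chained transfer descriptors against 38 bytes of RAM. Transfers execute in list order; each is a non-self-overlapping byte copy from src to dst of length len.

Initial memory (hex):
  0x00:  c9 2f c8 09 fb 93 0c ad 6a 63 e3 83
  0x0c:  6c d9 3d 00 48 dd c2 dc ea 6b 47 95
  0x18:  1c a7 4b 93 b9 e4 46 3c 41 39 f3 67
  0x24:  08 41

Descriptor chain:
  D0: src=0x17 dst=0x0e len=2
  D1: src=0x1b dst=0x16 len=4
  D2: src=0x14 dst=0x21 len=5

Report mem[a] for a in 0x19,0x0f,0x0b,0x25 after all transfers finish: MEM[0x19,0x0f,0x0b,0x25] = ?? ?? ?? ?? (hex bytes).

MEM[0x19,0x0f,0x0b,0x25] = 46 1c 83 e4

[0] 0x17->0x0e len=2 : 95 1c
[1] 0x1b->0x16 len=4 : 93 b9 e4 46
[2] 0x14->0x21 len=5 : ea 6b 93 b9 e4
query mem[0x19]=0x46, mem[0x0f]=0x1c, mem[0x0b]=0x83, mem[0x25]=0xe4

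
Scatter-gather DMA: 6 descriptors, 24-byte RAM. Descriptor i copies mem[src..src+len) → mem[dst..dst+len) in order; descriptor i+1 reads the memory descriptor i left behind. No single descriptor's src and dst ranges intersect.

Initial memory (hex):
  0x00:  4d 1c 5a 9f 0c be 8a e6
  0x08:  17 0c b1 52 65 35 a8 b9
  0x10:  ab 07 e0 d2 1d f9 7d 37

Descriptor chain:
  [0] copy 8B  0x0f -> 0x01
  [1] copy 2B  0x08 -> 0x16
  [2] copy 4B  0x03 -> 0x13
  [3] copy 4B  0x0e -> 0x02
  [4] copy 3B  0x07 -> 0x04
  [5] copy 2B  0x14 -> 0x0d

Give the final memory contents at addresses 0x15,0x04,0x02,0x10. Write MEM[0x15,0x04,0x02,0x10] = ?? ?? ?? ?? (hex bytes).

#0 dst[0x01+8] := {0xb9,0xab,0x07,0xe0,0xd2,0x1d,0xf9,0x7d}
#1 dst[0x16+2] := {0x7d,0x0c}
#2 dst[0x13+4] := {0x07,0xe0,0xd2,0x1d}
#3 dst[0x02+4] := {0xa8,0xb9,0xab,0x07}
#4 dst[0x04+3] := {0xf9,0x7d,0x0c}
#5 dst[0x0d+2] := {0xe0,0xd2}
query mem[0x15]=0xd2, mem[0x04]=0xf9, mem[0x02]=0xa8, mem[0x10]=0xab

MEM[0x15,0x04,0x02,0x10] = d2 f9 a8 ab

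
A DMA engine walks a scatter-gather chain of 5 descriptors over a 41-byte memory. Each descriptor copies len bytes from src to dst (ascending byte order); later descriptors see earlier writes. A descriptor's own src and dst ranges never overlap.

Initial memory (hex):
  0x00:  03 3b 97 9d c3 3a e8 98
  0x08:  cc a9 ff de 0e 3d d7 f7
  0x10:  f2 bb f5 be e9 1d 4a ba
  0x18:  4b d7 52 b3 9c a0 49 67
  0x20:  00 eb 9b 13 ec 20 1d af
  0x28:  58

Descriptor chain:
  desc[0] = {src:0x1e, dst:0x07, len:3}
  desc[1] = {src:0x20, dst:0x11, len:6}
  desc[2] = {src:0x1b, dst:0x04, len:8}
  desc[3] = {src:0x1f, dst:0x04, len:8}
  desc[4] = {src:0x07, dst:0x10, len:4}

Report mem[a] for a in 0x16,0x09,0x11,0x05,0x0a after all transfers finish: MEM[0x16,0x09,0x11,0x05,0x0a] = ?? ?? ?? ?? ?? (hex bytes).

  after D0: wrote 3B at 0x07 = 496700
  after D1: wrote 6B at 0x11 = 00eb9b13ec20
  after D2: wrote 8B at 0x04 = b39ca0496700eb9b
  after D3: wrote 8B at 0x04 = 6700eb9b13ec201d
  after D4: wrote 4B at 0x10 = 9b13ec20
query mem[0x16]=0x20, mem[0x09]=0xec, mem[0x11]=0x13, mem[0x05]=0x00, mem[0x0a]=0x20

MEM[0x16,0x09,0x11,0x05,0x0a] = 20 ec 13 00 20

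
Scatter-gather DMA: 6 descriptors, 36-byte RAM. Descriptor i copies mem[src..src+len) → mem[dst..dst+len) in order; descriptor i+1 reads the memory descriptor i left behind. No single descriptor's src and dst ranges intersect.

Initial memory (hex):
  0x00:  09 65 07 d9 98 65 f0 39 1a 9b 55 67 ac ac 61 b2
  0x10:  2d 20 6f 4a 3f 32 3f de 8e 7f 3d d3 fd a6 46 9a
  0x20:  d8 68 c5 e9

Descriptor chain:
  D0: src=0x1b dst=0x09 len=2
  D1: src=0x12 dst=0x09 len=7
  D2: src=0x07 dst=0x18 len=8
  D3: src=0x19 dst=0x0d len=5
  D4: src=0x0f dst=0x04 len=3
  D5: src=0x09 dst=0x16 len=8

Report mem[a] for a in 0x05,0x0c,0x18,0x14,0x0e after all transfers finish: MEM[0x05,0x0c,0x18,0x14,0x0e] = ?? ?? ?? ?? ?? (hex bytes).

D0: mem[0x09..0x0a] <- [d3 fd]
D1: mem[0x09..0x0f] <- [6f 4a 3f 32 3f de 8e]
D2: mem[0x18..0x1f] <- [39 1a 6f 4a 3f 32 3f de]
D3: mem[0x0d..0x11] <- [1a 6f 4a 3f 32]
D4: mem[0x04..0x06] <- [4a 3f 32]
D5: mem[0x16..0x1d] <- [6f 4a 3f 32 1a 6f 4a 3f]
query mem[0x05]=0x3f, mem[0x0c]=0x32, mem[0x18]=0x3f, mem[0x14]=0x3f, mem[0x0e]=0x6f

MEM[0x05,0x0c,0x18,0x14,0x0e] = 3f 32 3f 3f 6f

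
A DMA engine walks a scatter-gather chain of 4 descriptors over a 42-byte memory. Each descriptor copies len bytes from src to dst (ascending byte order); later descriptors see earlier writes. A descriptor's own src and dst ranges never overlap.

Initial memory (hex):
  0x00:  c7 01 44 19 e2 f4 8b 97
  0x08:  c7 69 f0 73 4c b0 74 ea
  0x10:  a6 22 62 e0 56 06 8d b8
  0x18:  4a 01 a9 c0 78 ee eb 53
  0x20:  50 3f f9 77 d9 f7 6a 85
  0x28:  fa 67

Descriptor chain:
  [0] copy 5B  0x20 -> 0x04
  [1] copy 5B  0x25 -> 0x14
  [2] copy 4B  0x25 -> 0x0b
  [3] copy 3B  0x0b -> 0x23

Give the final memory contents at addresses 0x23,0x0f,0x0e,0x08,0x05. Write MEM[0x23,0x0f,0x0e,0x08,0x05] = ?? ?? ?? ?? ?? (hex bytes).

#0 dst[0x04+5] := {0x50,0x3f,0xf9,0x77,0xd9}
#1 dst[0x14+5] := {0xf7,0x6a,0x85,0xfa,0x67}
#2 dst[0x0b+4] := {0xf7,0x6a,0x85,0xfa}
#3 dst[0x23+3] := {0xf7,0x6a,0x85}
query mem[0x23]=0xf7, mem[0x0f]=0xea, mem[0x0e]=0xfa, mem[0x08]=0xd9, mem[0x05]=0x3f

MEM[0x23,0x0f,0x0e,0x08,0x05] = f7 ea fa d9 3f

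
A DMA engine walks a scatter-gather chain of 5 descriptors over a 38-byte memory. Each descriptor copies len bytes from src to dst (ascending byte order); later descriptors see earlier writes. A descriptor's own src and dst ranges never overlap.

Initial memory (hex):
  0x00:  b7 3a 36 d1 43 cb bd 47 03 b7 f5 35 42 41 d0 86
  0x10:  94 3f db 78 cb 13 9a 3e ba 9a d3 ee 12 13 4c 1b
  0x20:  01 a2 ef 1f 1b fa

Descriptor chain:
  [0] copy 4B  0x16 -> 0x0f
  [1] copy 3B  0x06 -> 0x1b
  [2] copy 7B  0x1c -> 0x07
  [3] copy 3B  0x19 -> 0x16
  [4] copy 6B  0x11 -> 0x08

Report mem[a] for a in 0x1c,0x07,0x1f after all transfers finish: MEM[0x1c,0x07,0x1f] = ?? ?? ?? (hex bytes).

[0] 0x16->0x0f len=4 : 9a 3e ba 9a
[1] 0x06->0x1b len=3 : bd 47 03
[2] 0x1c->0x07 len=7 : 47 03 4c 1b 01 a2 ef
[3] 0x19->0x16 len=3 : 9a d3 bd
[4] 0x11->0x08 len=6 : ba 9a 78 cb 13 9a
query mem[0x1c]=0x47, mem[0x07]=0x47, mem[0x1f]=0x1b

MEM[0x1c,0x07,0x1f] = 47 47 1b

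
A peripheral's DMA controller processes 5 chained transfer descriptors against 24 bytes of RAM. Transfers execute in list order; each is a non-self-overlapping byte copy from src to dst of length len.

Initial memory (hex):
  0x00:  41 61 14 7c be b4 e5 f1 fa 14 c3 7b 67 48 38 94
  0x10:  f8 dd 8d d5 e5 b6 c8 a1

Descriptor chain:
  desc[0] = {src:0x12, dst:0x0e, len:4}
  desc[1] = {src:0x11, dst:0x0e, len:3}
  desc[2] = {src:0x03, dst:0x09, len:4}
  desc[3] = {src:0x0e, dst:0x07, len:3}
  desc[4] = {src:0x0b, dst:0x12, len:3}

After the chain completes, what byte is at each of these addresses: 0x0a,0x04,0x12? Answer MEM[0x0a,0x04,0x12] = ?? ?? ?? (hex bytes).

#0 dst[0x0e+4] := {0x8d,0xd5,0xe5,0xb6}
#1 dst[0x0e+3] := {0xb6,0x8d,0xd5}
#2 dst[0x09+4] := {0x7c,0xbe,0xb4,0xe5}
#3 dst[0x07+3] := {0xb6,0x8d,0xd5}
#4 dst[0x12+3] := {0xb4,0xe5,0x48}
query mem[0x0a]=0xbe, mem[0x04]=0xbe, mem[0x12]=0xb4

MEM[0x0a,0x04,0x12] = be be b4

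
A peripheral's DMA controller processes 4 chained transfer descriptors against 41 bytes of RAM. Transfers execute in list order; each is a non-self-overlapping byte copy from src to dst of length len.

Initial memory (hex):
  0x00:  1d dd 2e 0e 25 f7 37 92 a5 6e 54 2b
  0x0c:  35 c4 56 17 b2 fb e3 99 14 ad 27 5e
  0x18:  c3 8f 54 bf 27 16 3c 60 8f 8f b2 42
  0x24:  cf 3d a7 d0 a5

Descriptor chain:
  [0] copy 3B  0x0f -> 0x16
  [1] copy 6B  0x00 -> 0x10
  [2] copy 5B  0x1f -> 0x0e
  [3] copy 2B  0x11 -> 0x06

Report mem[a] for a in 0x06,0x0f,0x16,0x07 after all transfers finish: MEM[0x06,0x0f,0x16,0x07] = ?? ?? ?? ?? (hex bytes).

MEM[0x06,0x0f,0x16,0x07] = b2 8f 17 42

[0] 0x0f->0x16 len=3 : 17 b2 fb
[1] 0x00->0x10 len=6 : 1d dd 2e 0e 25 f7
[2] 0x1f->0x0e len=5 : 60 8f 8f b2 42
[3] 0x11->0x06 len=2 : b2 42
query mem[0x06]=0xb2, mem[0x0f]=0x8f, mem[0x16]=0x17, mem[0x07]=0x42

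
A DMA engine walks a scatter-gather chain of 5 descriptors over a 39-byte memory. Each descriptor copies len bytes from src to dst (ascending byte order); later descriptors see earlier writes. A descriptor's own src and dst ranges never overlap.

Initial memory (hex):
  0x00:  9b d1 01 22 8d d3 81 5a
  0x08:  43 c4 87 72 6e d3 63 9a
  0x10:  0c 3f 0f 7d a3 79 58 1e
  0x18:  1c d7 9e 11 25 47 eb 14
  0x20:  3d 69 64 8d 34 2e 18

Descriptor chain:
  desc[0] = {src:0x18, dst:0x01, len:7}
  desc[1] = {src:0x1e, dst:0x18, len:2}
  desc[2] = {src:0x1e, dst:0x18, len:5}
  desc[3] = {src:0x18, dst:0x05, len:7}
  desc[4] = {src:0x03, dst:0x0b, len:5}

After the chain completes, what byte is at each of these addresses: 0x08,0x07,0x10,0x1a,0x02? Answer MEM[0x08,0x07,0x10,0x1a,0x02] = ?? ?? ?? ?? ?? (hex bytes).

[0] 0x18->0x01 len=7 : 1c d7 9e 11 25 47 eb
[1] 0x1e->0x18 len=2 : eb 14
[2] 0x1e->0x18 len=5 : eb 14 3d 69 64
[3] 0x18->0x05 len=7 : eb 14 3d 69 64 47 eb
[4] 0x03->0x0b len=5 : 9e 11 eb 14 3d
query mem[0x08]=0x69, mem[0x07]=0x3d, mem[0x10]=0x0c, mem[0x1a]=0x3d, mem[0x02]=0xd7

MEM[0x08,0x07,0x10,0x1a,0x02] = 69 3d 0c 3d d7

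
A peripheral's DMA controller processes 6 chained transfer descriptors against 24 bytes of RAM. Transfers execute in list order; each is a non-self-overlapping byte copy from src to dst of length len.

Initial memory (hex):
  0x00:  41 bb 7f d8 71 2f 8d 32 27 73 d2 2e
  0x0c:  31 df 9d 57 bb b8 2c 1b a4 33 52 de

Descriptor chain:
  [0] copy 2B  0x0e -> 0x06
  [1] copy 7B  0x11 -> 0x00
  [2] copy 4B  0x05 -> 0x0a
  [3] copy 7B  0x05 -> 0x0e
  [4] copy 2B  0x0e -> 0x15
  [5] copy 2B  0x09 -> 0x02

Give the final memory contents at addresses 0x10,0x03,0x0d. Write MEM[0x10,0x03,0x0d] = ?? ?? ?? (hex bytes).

D0: mem[0x06..0x07] <- [9d 57]
D1: mem[0x00..0x06] <- [b8 2c 1b a4 33 52 de]
D2: mem[0x0a..0x0d] <- [52 de 57 27]
D3: mem[0x0e..0x14] <- [52 de 57 27 73 52 de]
D4: mem[0x15..0x16] <- [52 de]
D5: mem[0x02..0x03] <- [73 52]
query mem[0x10]=0x57, mem[0x03]=0x52, mem[0x0d]=0x27

MEM[0x10,0x03,0x0d] = 57 52 27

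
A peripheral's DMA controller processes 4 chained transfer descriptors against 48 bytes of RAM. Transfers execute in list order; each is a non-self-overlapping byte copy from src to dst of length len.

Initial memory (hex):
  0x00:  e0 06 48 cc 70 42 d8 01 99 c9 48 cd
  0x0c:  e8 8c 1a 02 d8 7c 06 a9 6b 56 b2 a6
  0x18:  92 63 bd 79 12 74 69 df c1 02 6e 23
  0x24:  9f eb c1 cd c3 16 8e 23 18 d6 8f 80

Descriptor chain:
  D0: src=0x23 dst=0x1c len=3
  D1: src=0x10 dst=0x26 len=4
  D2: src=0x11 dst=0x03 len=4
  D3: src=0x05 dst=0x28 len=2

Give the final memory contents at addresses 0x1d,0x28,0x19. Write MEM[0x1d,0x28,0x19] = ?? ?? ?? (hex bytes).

  after D0: wrote 3B at 0x1c = 239feb
  after D1: wrote 4B at 0x26 = d87c06a9
  after D2: wrote 4B at 0x03 = 7c06a96b
  after D3: wrote 2B at 0x28 = a96b
query mem[0x1d]=0x9f, mem[0x28]=0xa9, mem[0x19]=0x63

MEM[0x1d,0x28,0x19] = 9f a9 63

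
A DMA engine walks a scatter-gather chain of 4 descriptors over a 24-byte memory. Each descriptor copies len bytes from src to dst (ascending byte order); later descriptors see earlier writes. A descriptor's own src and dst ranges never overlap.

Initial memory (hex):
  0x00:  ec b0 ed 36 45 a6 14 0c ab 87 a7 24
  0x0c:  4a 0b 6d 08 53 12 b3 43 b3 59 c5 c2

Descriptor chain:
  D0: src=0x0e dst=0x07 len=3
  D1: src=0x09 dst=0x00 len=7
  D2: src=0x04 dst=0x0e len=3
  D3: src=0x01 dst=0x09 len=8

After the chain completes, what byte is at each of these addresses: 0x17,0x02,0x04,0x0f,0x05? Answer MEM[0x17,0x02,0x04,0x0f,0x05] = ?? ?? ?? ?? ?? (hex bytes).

MEM[0x17,0x02,0x04,0x0f,0x05] = c2 24 0b 6d 6d

#0 dst[0x07+3] := {0x6d,0x08,0x53}
#1 dst[0x00+7] := {0x53,0xa7,0x24,0x4a,0x0b,0x6d,0x08}
#2 dst[0x0e+3] := {0x0b,0x6d,0x08}
#3 dst[0x09+8] := {0xa7,0x24,0x4a,0x0b,0x6d,0x08,0x6d,0x08}
query mem[0x17]=0xc2, mem[0x02]=0x24, mem[0x04]=0x0b, mem[0x0f]=0x6d, mem[0x05]=0x6d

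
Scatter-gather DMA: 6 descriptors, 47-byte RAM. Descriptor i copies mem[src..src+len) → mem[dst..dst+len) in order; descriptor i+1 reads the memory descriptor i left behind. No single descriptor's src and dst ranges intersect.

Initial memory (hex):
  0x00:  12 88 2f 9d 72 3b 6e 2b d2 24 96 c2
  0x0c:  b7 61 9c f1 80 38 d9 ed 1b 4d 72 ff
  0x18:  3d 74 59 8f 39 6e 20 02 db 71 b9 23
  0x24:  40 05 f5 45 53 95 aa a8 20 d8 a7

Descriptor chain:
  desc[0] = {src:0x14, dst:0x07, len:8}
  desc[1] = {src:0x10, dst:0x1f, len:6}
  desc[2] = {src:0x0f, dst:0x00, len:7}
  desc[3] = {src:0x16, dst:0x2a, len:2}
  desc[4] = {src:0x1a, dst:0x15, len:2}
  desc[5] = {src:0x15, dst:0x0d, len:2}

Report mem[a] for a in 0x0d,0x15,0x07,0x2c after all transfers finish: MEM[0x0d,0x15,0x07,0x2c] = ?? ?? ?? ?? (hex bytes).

MEM[0x0d,0x15,0x07,0x2c] = 59 59 1b 20

#0 dst[0x07+8] := {0x1b,0x4d,0x72,0xff,0x3d,0x74,0x59,0x8f}
#1 dst[0x1f+6] := {0x80,0x38,0xd9,0xed,0x1b,0x4d}
#2 dst[0x00+7] := {0xf1,0x80,0x38,0xd9,0xed,0x1b,0x4d}
#3 dst[0x2a+2] := {0x72,0xff}
#4 dst[0x15+2] := {0x59,0x8f}
#5 dst[0x0d+2] := {0x59,0x8f}
query mem[0x0d]=0x59, mem[0x15]=0x59, mem[0x07]=0x1b, mem[0x2c]=0x20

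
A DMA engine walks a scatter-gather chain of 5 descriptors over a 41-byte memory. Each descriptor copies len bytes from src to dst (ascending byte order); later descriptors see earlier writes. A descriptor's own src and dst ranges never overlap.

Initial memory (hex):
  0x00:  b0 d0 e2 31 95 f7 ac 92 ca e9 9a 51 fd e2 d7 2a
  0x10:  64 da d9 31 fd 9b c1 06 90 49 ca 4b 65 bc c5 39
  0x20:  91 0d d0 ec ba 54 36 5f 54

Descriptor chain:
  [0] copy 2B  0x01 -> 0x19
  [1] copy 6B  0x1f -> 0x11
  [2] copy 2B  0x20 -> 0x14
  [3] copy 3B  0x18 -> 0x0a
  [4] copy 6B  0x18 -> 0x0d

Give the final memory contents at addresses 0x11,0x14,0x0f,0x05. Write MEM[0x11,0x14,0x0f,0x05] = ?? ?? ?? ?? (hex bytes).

  after D0: wrote 2B at 0x19 = d0e2
  after D1: wrote 6B at 0x11 = 39910dd0ecba
  after D2: wrote 2B at 0x14 = 910d
  after D3: wrote 3B at 0x0a = 90d0e2
  after D4: wrote 6B at 0x0d = 90d0e24b65bc
query mem[0x11]=0x65, mem[0x14]=0x91, mem[0x0f]=0xe2, mem[0x05]=0xf7

MEM[0x11,0x14,0x0f,0x05] = 65 91 e2 f7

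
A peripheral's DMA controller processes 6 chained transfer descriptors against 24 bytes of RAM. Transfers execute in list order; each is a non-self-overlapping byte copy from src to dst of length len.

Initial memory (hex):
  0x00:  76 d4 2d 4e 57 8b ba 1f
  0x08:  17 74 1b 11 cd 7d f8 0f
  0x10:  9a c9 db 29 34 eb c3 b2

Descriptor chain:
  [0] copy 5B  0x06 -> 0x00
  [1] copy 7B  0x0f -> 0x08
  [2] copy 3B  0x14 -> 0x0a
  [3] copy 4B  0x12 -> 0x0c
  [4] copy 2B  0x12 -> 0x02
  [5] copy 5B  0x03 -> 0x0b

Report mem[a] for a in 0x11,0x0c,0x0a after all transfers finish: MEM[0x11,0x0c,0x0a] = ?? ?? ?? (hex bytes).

D0: mem[0x00..0x04] <- [ba 1f 17 74 1b]
D1: mem[0x08..0x0e] <- [0f 9a c9 db 29 34 eb]
D2: mem[0x0a..0x0c] <- [34 eb c3]
D3: mem[0x0c..0x0f] <- [db 29 34 eb]
D4: mem[0x02..0x03] <- [db 29]
D5: mem[0x0b..0x0f] <- [29 1b 8b ba 1f]
query mem[0x11]=0xc9, mem[0x0c]=0x1b, mem[0x0a]=0x34

MEM[0x11,0x0c,0x0a] = c9 1b 34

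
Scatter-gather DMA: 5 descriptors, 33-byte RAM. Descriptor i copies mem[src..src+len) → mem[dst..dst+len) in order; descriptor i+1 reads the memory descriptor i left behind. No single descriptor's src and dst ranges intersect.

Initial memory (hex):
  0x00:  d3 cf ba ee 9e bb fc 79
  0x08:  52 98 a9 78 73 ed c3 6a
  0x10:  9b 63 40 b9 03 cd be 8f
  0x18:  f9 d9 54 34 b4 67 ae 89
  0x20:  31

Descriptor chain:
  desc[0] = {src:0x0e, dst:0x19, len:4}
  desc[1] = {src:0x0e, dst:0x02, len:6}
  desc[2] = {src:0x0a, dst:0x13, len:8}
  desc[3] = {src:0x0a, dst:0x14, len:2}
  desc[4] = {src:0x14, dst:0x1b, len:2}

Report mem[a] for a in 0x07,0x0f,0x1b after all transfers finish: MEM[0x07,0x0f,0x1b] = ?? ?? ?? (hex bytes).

  after D0: wrote 4B at 0x19 = c36a9b63
  after D1: wrote 6B at 0x02 = c36a9b6340b9
  after D2: wrote 8B at 0x13 = a97873edc36a9b63
  after D3: wrote 2B at 0x14 = a978
  after D4: wrote 2B at 0x1b = a978
query mem[0x07]=0xb9, mem[0x0f]=0x6a, mem[0x1b]=0xa9

MEM[0x07,0x0f,0x1b] = b9 6a a9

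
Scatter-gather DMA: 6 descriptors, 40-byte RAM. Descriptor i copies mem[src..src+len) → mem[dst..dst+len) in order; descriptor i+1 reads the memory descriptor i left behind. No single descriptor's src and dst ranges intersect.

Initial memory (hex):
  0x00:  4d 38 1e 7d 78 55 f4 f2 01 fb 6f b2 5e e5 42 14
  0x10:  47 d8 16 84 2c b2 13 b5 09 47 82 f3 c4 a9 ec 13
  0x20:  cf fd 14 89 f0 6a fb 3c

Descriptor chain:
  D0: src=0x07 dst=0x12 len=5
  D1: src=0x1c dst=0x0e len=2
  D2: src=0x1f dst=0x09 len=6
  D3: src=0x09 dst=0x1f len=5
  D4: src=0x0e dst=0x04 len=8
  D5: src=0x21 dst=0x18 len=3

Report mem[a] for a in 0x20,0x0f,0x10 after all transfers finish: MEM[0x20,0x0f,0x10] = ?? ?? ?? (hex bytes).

[0] 0x07->0x12 len=5 : f2 01 fb 6f b2
[1] 0x1c->0x0e len=2 : c4 a9
[2] 0x1f->0x09 len=6 : 13 cf fd 14 89 f0
[3] 0x09->0x1f len=5 : 13 cf fd 14 89
[4] 0x0e->0x04 len=8 : f0 a9 47 d8 f2 01 fb 6f
[5] 0x21->0x18 len=3 : fd 14 89
query mem[0x20]=0xcf, mem[0x0f]=0xa9, mem[0x10]=0x47

MEM[0x20,0x0f,0x10] = cf a9 47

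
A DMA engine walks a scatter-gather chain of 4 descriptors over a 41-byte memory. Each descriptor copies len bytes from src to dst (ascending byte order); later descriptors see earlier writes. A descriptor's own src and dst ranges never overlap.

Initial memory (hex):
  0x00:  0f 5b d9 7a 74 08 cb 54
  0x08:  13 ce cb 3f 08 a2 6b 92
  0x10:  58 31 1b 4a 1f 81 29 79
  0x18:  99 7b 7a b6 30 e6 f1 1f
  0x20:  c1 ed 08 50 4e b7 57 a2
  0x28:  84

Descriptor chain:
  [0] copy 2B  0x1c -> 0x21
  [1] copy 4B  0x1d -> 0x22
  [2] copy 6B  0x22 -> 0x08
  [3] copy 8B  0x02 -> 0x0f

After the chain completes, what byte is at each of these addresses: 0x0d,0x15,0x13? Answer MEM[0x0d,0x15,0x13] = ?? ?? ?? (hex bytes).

[0] 0x1c->0x21 len=2 : 30 e6
[1] 0x1d->0x22 len=4 : e6 f1 1f c1
[2] 0x22->0x08 len=6 : e6 f1 1f c1 57 a2
[3] 0x02->0x0f len=8 : d9 7a 74 08 cb 54 e6 f1
query mem[0x0d]=0xa2, mem[0x15]=0xe6, mem[0x13]=0xcb

MEM[0x0d,0x15,0x13] = a2 e6 cb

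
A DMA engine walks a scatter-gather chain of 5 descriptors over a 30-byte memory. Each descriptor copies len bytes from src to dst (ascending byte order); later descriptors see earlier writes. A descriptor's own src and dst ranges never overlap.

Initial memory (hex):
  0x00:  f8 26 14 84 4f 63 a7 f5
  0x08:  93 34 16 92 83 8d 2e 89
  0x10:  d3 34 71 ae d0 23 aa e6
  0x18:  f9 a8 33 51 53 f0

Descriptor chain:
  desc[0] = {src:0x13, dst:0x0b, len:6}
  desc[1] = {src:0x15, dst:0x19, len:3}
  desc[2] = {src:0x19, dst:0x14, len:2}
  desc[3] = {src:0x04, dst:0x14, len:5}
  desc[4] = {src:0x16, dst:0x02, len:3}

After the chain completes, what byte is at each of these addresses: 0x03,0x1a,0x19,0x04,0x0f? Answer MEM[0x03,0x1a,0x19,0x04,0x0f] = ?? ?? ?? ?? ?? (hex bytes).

MEM[0x03,0x1a,0x19,0x04,0x0f] = f5 aa 23 93 e6

D0: mem[0x0b..0x10] <- [ae d0 23 aa e6 f9]
D1: mem[0x19..0x1b] <- [23 aa e6]
D2: mem[0x14..0x15] <- [23 aa]
D3: mem[0x14..0x18] <- [4f 63 a7 f5 93]
D4: mem[0x02..0x04] <- [a7 f5 93]
query mem[0x03]=0xf5, mem[0x1a]=0xaa, mem[0x19]=0x23, mem[0x04]=0x93, mem[0x0f]=0xe6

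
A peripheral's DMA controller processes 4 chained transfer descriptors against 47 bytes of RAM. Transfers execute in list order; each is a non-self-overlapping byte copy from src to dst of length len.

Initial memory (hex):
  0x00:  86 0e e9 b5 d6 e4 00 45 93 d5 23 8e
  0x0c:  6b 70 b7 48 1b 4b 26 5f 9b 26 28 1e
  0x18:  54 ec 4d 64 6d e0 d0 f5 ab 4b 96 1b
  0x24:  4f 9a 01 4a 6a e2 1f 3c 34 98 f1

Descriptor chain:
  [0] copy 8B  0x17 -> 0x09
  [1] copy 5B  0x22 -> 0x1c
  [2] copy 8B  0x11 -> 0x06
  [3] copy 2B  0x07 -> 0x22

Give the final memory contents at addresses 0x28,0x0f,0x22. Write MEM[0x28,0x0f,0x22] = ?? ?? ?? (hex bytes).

D0: mem[0x09..0x10] <- [1e 54 ec 4d 64 6d e0 d0]
D1: mem[0x1c..0x20] <- [96 1b 4f 9a 01]
D2: mem[0x06..0x0d] <- [4b 26 5f 9b 26 28 1e 54]
D3: mem[0x22..0x23] <- [26 5f]
query mem[0x28]=0x6a, mem[0x0f]=0xe0, mem[0x22]=0x26

MEM[0x28,0x0f,0x22] = 6a e0 26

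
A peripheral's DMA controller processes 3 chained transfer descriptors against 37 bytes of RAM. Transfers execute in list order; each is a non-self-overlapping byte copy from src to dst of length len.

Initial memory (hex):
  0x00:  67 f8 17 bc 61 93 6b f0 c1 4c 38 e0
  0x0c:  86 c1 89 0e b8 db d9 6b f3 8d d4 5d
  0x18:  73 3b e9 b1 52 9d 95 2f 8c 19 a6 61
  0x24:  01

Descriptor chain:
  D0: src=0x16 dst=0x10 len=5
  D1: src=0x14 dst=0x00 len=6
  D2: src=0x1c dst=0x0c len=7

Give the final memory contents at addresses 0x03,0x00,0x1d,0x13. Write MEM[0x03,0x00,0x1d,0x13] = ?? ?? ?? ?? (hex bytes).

  after D0: wrote 5B at 0x10 = d45d733be9
  after D1: wrote 6B at 0x00 = e98dd45d733b
  after D2: wrote 7B at 0x0c = 529d952f8c19a6
query mem[0x03]=0x5d, mem[0x00]=0xe9, mem[0x1d]=0x9d, mem[0x13]=0x3b

MEM[0x03,0x00,0x1d,0x13] = 5d e9 9d 3b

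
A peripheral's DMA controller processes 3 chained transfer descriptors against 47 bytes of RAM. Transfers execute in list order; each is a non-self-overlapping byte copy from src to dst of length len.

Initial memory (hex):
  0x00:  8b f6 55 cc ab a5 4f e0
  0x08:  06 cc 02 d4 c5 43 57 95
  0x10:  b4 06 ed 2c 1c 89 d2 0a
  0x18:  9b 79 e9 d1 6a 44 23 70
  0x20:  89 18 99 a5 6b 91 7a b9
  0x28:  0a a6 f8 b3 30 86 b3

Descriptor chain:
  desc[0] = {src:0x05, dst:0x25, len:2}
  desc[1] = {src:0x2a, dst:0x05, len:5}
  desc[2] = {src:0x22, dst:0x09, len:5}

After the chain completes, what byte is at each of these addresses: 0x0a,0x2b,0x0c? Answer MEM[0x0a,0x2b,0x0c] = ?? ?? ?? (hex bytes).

MEM[0x0a,0x2b,0x0c] = a5 b3 a5

D0: mem[0x25..0x26] <- [a5 4f]
D1: mem[0x05..0x09] <- [f8 b3 30 86 b3]
D2: mem[0x09..0x0d] <- [99 a5 6b a5 4f]
query mem[0x0a]=0xa5, mem[0x2b]=0xb3, mem[0x0c]=0xa5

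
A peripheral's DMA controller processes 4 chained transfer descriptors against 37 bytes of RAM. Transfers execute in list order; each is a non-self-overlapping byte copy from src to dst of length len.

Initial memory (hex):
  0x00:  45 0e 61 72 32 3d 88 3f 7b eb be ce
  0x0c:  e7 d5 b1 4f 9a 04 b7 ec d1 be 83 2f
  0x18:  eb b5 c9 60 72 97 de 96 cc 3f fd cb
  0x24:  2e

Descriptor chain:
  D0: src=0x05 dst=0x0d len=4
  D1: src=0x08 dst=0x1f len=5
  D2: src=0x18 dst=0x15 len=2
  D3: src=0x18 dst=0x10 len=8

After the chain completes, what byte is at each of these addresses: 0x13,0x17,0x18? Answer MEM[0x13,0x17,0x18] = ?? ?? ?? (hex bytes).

MEM[0x13,0x17,0x18] = 60 7b eb

#0 dst[0x0d+4] := {0x3d,0x88,0x3f,0x7b}
#1 dst[0x1f+5] := {0x7b,0xeb,0xbe,0xce,0xe7}
#2 dst[0x15+2] := {0xeb,0xb5}
#3 dst[0x10+8] := {0xeb,0xb5,0xc9,0x60,0x72,0x97,0xde,0x7b}
query mem[0x13]=0x60, mem[0x17]=0x7b, mem[0x18]=0xeb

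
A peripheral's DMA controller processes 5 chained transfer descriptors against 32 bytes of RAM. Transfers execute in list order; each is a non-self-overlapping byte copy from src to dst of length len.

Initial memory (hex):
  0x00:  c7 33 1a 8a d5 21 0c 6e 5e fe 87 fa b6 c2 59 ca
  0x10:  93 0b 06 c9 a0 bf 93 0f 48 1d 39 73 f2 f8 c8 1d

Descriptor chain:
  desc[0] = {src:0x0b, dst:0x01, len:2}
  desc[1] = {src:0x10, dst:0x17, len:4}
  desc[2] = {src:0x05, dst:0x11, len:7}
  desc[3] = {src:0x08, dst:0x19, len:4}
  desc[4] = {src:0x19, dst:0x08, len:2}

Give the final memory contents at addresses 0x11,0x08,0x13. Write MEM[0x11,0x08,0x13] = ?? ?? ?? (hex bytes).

  after D0: wrote 2B at 0x01 = fab6
  after D1: wrote 4B at 0x17 = 930b06c9
  after D2: wrote 7B at 0x11 = 210c6e5efe87fa
  after D3: wrote 4B at 0x19 = 5efe87fa
  after D4: wrote 2B at 0x08 = 5efe
query mem[0x11]=0x21, mem[0x08]=0x5e, mem[0x13]=0x6e

MEM[0x11,0x08,0x13] = 21 5e 6e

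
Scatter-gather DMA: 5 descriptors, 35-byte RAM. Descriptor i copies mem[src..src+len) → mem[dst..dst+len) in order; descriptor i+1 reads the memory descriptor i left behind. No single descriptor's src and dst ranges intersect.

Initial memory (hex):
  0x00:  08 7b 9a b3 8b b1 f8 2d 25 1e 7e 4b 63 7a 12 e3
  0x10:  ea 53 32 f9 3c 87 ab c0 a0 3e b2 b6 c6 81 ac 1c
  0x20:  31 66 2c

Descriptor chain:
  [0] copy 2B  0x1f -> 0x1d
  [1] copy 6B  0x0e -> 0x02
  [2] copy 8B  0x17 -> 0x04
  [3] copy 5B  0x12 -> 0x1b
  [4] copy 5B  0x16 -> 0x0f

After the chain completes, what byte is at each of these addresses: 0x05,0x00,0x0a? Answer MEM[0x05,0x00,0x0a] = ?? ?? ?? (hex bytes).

MEM[0x05,0x00,0x0a] = a0 08 1c

#0 dst[0x1d+2] := {0x1c,0x31}
#1 dst[0x02+6] := {0x12,0xe3,0xea,0x53,0x32,0xf9}
#2 dst[0x04+8] := {0xc0,0xa0,0x3e,0xb2,0xb6,0xc6,0x1c,0x31}
#3 dst[0x1b+5] := {0x32,0xf9,0x3c,0x87,0xab}
#4 dst[0x0f+5] := {0xab,0xc0,0xa0,0x3e,0xb2}
query mem[0x05]=0xa0, mem[0x00]=0x08, mem[0x0a]=0x1c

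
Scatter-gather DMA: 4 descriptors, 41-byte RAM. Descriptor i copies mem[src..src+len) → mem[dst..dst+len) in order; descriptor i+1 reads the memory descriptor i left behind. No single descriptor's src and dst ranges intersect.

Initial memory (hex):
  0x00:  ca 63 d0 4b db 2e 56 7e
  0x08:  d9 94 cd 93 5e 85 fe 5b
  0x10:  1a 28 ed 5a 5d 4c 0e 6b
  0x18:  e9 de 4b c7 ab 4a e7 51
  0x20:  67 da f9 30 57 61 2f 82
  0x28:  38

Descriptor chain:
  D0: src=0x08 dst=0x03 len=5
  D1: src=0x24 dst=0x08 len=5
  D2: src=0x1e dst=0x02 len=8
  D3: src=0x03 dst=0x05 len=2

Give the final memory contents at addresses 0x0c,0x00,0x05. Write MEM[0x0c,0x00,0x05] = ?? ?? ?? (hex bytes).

MEM[0x0c,0x00,0x05] = 38 ca 51

[0] 0x08->0x03 len=5 : d9 94 cd 93 5e
[1] 0x24->0x08 len=5 : 57 61 2f 82 38
[2] 0x1e->0x02 len=8 : e7 51 67 da f9 30 57 61
[3] 0x03->0x05 len=2 : 51 67
query mem[0x0c]=0x38, mem[0x00]=0xca, mem[0x05]=0x51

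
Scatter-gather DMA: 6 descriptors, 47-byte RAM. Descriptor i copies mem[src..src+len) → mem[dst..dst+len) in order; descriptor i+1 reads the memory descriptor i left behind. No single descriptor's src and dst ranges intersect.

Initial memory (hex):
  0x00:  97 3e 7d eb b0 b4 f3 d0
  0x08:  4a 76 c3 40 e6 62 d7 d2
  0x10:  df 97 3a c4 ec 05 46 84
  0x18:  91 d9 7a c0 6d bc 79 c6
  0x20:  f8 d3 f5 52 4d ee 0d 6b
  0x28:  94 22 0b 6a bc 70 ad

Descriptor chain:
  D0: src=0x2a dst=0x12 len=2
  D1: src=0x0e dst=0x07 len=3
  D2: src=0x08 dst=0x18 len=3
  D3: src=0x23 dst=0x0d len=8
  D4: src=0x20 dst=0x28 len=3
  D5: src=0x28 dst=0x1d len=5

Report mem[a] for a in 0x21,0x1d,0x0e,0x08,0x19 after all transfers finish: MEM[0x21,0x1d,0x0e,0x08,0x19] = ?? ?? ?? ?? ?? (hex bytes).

  after D0: wrote 2B at 0x12 = 0b6a
  after D1: wrote 3B at 0x07 = d7d2df
  after D2: wrote 3B at 0x18 = d2dfc3
  after D3: wrote 8B at 0x0d = 524dee0d6b94220b
  after D4: wrote 3B at 0x28 = f8d3f5
  after D5: wrote 5B at 0x1d = f8d3f56abc
query mem[0x21]=0xbc, mem[0x1d]=0xf8, mem[0x0e]=0x4d, mem[0x08]=0xd2, mem[0x19]=0xdf

MEM[0x21,0x1d,0x0e,0x08,0x19] = bc f8 4d d2 df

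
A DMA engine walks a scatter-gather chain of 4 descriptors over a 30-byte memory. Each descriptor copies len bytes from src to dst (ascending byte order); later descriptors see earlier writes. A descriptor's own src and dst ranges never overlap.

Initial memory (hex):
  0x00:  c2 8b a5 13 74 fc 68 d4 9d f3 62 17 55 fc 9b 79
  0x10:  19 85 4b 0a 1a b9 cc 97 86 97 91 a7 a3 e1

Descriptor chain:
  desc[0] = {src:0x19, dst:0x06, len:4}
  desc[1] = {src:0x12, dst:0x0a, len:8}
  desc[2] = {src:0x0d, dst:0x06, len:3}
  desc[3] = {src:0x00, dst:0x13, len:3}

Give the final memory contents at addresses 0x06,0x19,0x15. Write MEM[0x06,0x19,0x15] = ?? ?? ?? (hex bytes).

  after D0: wrote 4B at 0x06 = 9791a7a3
  after D1: wrote 8B at 0x0a = 4b0a1ab9cc978697
  after D2: wrote 3B at 0x06 = b9cc97
  after D3: wrote 3B at 0x13 = c28ba5
query mem[0x06]=0xb9, mem[0x19]=0x97, mem[0x15]=0xa5

MEM[0x06,0x19,0x15] = b9 97 a5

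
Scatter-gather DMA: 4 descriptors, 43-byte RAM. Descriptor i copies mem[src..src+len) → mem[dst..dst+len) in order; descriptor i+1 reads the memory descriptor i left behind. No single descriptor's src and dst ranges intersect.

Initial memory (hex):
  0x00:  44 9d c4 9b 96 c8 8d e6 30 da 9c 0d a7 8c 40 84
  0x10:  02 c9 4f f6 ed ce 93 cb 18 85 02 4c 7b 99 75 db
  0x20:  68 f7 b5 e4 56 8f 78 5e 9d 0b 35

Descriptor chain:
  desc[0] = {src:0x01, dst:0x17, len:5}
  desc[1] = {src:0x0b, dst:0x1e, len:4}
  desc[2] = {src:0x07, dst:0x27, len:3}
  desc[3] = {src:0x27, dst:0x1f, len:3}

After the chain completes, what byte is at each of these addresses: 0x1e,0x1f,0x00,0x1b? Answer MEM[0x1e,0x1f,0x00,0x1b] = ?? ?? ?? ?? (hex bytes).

MEM[0x1e,0x1f,0x00,0x1b] = 0d e6 44 c8

[0] 0x01->0x17 len=5 : 9d c4 9b 96 c8
[1] 0x0b->0x1e len=4 : 0d a7 8c 40
[2] 0x07->0x27 len=3 : e6 30 da
[3] 0x27->0x1f len=3 : e6 30 da
query mem[0x1e]=0x0d, mem[0x1f]=0xe6, mem[0x00]=0x44, mem[0x1b]=0xc8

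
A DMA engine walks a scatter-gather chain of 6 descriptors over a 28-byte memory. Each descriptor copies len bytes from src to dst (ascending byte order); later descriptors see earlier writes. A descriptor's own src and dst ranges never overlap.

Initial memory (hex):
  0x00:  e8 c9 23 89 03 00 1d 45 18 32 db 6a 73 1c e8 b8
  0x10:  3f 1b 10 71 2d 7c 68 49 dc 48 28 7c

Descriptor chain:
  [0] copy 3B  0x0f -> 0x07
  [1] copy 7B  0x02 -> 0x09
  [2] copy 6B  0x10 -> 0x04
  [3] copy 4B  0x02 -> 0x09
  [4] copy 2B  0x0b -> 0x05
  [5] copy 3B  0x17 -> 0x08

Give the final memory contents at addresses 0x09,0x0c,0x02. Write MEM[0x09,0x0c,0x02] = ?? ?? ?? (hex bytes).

MEM[0x09,0x0c,0x02] = dc 1b 23

[0] 0x0f->0x07 len=3 : b8 3f 1b
[1] 0x02->0x09 len=7 : 23 89 03 00 1d b8 3f
[2] 0x10->0x04 len=6 : 3f 1b 10 71 2d 7c
[3] 0x02->0x09 len=4 : 23 89 3f 1b
[4] 0x0b->0x05 len=2 : 3f 1b
[5] 0x17->0x08 len=3 : 49 dc 48
query mem[0x09]=0xdc, mem[0x0c]=0x1b, mem[0x02]=0x23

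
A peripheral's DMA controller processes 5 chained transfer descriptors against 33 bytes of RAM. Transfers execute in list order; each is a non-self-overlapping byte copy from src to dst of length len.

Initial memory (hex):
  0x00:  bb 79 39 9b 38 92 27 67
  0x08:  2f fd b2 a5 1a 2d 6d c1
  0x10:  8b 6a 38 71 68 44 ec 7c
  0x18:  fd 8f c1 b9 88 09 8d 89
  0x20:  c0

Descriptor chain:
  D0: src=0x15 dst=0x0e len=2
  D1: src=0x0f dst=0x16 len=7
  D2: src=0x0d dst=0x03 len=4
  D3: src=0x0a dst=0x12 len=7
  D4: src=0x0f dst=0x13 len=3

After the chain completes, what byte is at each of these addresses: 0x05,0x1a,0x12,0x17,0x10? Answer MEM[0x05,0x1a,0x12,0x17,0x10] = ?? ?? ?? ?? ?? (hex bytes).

[0] 0x15->0x0e len=2 : 44 ec
[1] 0x0f->0x16 len=7 : ec 8b 6a 38 71 68 44
[2] 0x0d->0x03 len=4 : 2d 44 ec 8b
[3] 0x0a->0x12 len=7 : b2 a5 1a 2d 44 ec 8b
[4] 0x0f->0x13 len=3 : ec 8b 6a
query mem[0x05]=0xec, mem[0x1a]=0x71, mem[0x12]=0xb2, mem[0x17]=0xec, mem[0x10]=0x8b

MEM[0x05,0x1a,0x12,0x17,0x10] = ec 71 b2 ec 8b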